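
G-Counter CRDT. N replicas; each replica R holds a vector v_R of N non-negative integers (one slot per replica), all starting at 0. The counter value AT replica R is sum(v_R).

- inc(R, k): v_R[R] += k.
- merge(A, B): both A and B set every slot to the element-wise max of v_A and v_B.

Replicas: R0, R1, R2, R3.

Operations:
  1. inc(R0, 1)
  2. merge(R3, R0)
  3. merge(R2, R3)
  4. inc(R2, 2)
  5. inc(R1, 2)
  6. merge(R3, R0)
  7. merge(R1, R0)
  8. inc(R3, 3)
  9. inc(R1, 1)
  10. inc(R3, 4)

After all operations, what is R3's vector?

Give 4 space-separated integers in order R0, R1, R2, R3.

Op 1: inc R0 by 1 -> R0=(1,0,0,0) value=1
Op 2: merge R3<->R0 -> R3=(1,0,0,0) R0=(1,0,0,0)
Op 3: merge R2<->R3 -> R2=(1,0,0,0) R3=(1,0,0,0)
Op 4: inc R2 by 2 -> R2=(1,0,2,0) value=3
Op 5: inc R1 by 2 -> R1=(0,2,0,0) value=2
Op 6: merge R3<->R0 -> R3=(1,0,0,0) R0=(1,0,0,0)
Op 7: merge R1<->R0 -> R1=(1,2,0,0) R0=(1,2,0,0)
Op 8: inc R3 by 3 -> R3=(1,0,0,3) value=4
Op 9: inc R1 by 1 -> R1=(1,3,0,0) value=4
Op 10: inc R3 by 4 -> R3=(1,0,0,7) value=8

Answer: 1 0 0 7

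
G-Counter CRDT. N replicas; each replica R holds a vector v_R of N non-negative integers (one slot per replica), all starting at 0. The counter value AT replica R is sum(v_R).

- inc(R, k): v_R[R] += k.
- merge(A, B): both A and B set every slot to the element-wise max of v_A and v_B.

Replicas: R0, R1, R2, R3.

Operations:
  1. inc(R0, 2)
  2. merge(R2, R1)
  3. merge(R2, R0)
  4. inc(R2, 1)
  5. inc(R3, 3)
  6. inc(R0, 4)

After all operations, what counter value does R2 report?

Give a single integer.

Op 1: inc R0 by 2 -> R0=(2,0,0,0) value=2
Op 2: merge R2<->R1 -> R2=(0,0,0,0) R1=(0,0,0,0)
Op 3: merge R2<->R0 -> R2=(2,0,0,0) R0=(2,0,0,0)
Op 4: inc R2 by 1 -> R2=(2,0,1,0) value=3
Op 5: inc R3 by 3 -> R3=(0,0,0,3) value=3
Op 6: inc R0 by 4 -> R0=(6,0,0,0) value=6

Answer: 3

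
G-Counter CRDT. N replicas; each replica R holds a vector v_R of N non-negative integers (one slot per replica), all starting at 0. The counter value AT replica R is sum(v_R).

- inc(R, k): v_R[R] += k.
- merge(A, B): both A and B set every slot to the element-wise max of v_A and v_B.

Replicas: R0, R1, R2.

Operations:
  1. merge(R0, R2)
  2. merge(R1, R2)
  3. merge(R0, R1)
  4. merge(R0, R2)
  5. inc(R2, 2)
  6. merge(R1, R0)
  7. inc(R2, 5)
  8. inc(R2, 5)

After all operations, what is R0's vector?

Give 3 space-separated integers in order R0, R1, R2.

Op 1: merge R0<->R2 -> R0=(0,0,0) R2=(0,0,0)
Op 2: merge R1<->R2 -> R1=(0,0,0) R2=(0,0,0)
Op 3: merge R0<->R1 -> R0=(0,0,0) R1=(0,0,0)
Op 4: merge R0<->R2 -> R0=(0,0,0) R2=(0,0,0)
Op 5: inc R2 by 2 -> R2=(0,0,2) value=2
Op 6: merge R1<->R0 -> R1=(0,0,0) R0=(0,0,0)
Op 7: inc R2 by 5 -> R2=(0,0,7) value=7
Op 8: inc R2 by 5 -> R2=(0,0,12) value=12

Answer: 0 0 0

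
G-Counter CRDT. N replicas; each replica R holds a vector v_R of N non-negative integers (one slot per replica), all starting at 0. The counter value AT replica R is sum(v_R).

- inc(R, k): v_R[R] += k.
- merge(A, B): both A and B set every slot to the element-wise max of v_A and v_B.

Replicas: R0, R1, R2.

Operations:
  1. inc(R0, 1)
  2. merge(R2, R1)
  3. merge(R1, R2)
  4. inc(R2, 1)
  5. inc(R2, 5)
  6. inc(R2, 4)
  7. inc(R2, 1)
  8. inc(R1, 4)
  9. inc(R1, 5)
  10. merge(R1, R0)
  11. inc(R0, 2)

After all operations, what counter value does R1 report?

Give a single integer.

Op 1: inc R0 by 1 -> R0=(1,0,0) value=1
Op 2: merge R2<->R1 -> R2=(0,0,0) R1=(0,0,0)
Op 3: merge R1<->R2 -> R1=(0,0,0) R2=(0,0,0)
Op 4: inc R2 by 1 -> R2=(0,0,1) value=1
Op 5: inc R2 by 5 -> R2=(0,0,6) value=6
Op 6: inc R2 by 4 -> R2=(0,0,10) value=10
Op 7: inc R2 by 1 -> R2=(0,0,11) value=11
Op 8: inc R1 by 4 -> R1=(0,4,0) value=4
Op 9: inc R1 by 5 -> R1=(0,9,0) value=9
Op 10: merge R1<->R0 -> R1=(1,9,0) R0=(1,9,0)
Op 11: inc R0 by 2 -> R0=(3,9,0) value=12

Answer: 10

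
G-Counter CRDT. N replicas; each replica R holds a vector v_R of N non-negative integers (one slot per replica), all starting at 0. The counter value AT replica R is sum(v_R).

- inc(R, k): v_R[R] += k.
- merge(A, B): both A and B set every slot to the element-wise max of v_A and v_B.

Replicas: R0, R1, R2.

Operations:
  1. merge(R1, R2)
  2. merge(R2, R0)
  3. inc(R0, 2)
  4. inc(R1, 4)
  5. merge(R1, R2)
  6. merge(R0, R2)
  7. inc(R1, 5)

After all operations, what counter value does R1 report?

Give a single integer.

Answer: 9

Derivation:
Op 1: merge R1<->R2 -> R1=(0,0,0) R2=(0,0,0)
Op 2: merge R2<->R0 -> R2=(0,0,0) R0=(0,0,0)
Op 3: inc R0 by 2 -> R0=(2,0,0) value=2
Op 4: inc R1 by 4 -> R1=(0,4,0) value=4
Op 5: merge R1<->R2 -> R1=(0,4,0) R2=(0,4,0)
Op 6: merge R0<->R2 -> R0=(2,4,0) R2=(2,4,0)
Op 7: inc R1 by 5 -> R1=(0,9,0) value=9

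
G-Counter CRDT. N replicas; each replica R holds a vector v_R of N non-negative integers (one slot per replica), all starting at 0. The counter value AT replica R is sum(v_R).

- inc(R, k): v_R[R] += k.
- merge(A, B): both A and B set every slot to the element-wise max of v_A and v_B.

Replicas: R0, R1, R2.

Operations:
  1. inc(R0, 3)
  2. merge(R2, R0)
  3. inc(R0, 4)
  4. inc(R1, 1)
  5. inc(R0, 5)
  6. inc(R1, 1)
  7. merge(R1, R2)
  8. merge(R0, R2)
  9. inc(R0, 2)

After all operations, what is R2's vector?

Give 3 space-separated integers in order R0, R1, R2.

Answer: 12 2 0

Derivation:
Op 1: inc R0 by 3 -> R0=(3,0,0) value=3
Op 2: merge R2<->R0 -> R2=(3,0,0) R0=(3,0,0)
Op 3: inc R0 by 4 -> R0=(7,0,0) value=7
Op 4: inc R1 by 1 -> R1=(0,1,0) value=1
Op 5: inc R0 by 5 -> R0=(12,0,0) value=12
Op 6: inc R1 by 1 -> R1=(0,2,0) value=2
Op 7: merge R1<->R2 -> R1=(3,2,0) R2=(3,2,0)
Op 8: merge R0<->R2 -> R0=(12,2,0) R2=(12,2,0)
Op 9: inc R0 by 2 -> R0=(14,2,0) value=16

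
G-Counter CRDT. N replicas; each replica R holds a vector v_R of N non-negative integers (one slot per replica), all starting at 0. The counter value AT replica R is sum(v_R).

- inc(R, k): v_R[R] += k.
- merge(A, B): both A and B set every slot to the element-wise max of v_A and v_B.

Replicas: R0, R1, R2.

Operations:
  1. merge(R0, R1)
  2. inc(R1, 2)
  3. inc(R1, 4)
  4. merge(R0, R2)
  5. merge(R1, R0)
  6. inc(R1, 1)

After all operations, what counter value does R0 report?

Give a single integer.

Answer: 6

Derivation:
Op 1: merge R0<->R1 -> R0=(0,0,0) R1=(0,0,0)
Op 2: inc R1 by 2 -> R1=(0,2,0) value=2
Op 3: inc R1 by 4 -> R1=(0,6,0) value=6
Op 4: merge R0<->R2 -> R0=(0,0,0) R2=(0,0,0)
Op 5: merge R1<->R0 -> R1=(0,6,0) R0=(0,6,0)
Op 6: inc R1 by 1 -> R1=(0,7,0) value=7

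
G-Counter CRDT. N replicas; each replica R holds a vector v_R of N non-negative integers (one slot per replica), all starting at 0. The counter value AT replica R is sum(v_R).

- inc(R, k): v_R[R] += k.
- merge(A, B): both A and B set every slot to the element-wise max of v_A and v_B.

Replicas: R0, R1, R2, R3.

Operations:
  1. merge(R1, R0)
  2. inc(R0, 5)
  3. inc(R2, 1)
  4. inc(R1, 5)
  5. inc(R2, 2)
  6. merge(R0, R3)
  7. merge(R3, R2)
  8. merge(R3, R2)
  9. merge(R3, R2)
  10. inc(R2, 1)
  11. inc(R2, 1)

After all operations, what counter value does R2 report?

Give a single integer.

Op 1: merge R1<->R0 -> R1=(0,0,0,0) R0=(0,0,0,0)
Op 2: inc R0 by 5 -> R0=(5,0,0,0) value=5
Op 3: inc R2 by 1 -> R2=(0,0,1,0) value=1
Op 4: inc R1 by 5 -> R1=(0,5,0,0) value=5
Op 5: inc R2 by 2 -> R2=(0,0,3,0) value=3
Op 6: merge R0<->R3 -> R0=(5,0,0,0) R3=(5,0,0,0)
Op 7: merge R3<->R2 -> R3=(5,0,3,0) R2=(5,0,3,0)
Op 8: merge R3<->R2 -> R3=(5,0,3,0) R2=(5,0,3,0)
Op 9: merge R3<->R2 -> R3=(5,0,3,0) R2=(5,0,3,0)
Op 10: inc R2 by 1 -> R2=(5,0,4,0) value=9
Op 11: inc R2 by 1 -> R2=(5,0,5,0) value=10

Answer: 10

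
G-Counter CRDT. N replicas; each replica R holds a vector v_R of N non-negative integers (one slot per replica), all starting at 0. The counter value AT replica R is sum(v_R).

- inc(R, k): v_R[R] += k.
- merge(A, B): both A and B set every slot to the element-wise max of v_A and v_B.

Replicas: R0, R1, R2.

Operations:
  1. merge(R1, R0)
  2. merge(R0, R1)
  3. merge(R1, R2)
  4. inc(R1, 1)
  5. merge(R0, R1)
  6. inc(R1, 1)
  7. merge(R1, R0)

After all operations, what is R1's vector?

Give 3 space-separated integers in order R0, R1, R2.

Op 1: merge R1<->R0 -> R1=(0,0,0) R0=(0,0,0)
Op 2: merge R0<->R1 -> R0=(0,0,0) R1=(0,0,0)
Op 3: merge R1<->R2 -> R1=(0,0,0) R2=(0,0,0)
Op 4: inc R1 by 1 -> R1=(0,1,0) value=1
Op 5: merge R0<->R1 -> R0=(0,1,0) R1=(0,1,0)
Op 6: inc R1 by 1 -> R1=(0,2,0) value=2
Op 7: merge R1<->R0 -> R1=(0,2,0) R0=(0,2,0)

Answer: 0 2 0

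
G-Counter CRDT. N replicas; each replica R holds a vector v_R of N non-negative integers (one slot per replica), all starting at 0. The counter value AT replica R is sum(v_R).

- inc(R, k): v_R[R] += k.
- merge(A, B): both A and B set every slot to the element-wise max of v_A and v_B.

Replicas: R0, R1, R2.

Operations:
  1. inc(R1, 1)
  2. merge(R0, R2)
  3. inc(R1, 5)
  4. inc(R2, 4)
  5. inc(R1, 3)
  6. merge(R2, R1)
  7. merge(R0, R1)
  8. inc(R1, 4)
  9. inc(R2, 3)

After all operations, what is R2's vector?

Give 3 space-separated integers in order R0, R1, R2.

Answer: 0 9 7

Derivation:
Op 1: inc R1 by 1 -> R1=(0,1,0) value=1
Op 2: merge R0<->R2 -> R0=(0,0,0) R2=(0,0,0)
Op 3: inc R1 by 5 -> R1=(0,6,0) value=6
Op 4: inc R2 by 4 -> R2=(0,0,4) value=4
Op 5: inc R1 by 3 -> R1=(0,9,0) value=9
Op 6: merge R2<->R1 -> R2=(0,9,4) R1=(0,9,4)
Op 7: merge R0<->R1 -> R0=(0,9,4) R1=(0,9,4)
Op 8: inc R1 by 4 -> R1=(0,13,4) value=17
Op 9: inc R2 by 3 -> R2=(0,9,7) value=16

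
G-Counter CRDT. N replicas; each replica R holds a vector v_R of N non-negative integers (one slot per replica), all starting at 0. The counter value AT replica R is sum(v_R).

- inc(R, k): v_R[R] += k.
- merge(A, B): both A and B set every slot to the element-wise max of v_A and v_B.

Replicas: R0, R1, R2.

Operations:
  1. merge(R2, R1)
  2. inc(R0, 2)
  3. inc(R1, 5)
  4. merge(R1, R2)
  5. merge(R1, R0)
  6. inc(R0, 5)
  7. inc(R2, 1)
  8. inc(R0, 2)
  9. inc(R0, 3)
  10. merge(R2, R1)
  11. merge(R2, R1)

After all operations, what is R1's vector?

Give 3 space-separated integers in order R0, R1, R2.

Op 1: merge R2<->R1 -> R2=(0,0,0) R1=(0,0,0)
Op 2: inc R0 by 2 -> R0=(2,0,0) value=2
Op 3: inc R1 by 5 -> R1=(0,5,0) value=5
Op 4: merge R1<->R2 -> R1=(0,5,0) R2=(0,5,0)
Op 5: merge R1<->R0 -> R1=(2,5,0) R0=(2,5,0)
Op 6: inc R0 by 5 -> R0=(7,5,0) value=12
Op 7: inc R2 by 1 -> R2=(0,5,1) value=6
Op 8: inc R0 by 2 -> R0=(9,5,0) value=14
Op 9: inc R0 by 3 -> R0=(12,5,0) value=17
Op 10: merge R2<->R1 -> R2=(2,5,1) R1=(2,5,1)
Op 11: merge R2<->R1 -> R2=(2,5,1) R1=(2,5,1)

Answer: 2 5 1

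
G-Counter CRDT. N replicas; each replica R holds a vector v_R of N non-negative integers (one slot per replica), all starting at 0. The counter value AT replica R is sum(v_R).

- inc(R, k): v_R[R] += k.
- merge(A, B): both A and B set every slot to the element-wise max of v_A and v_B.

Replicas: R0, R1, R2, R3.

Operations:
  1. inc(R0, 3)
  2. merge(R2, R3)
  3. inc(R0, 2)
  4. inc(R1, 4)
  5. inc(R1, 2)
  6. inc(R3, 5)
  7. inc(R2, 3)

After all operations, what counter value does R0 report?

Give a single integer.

Op 1: inc R0 by 3 -> R0=(3,0,0,0) value=3
Op 2: merge R2<->R3 -> R2=(0,0,0,0) R3=(0,0,0,0)
Op 3: inc R0 by 2 -> R0=(5,0,0,0) value=5
Op 4: inc R1 by 4 -> R1=(0,4,0,0) value=4
Op 5: inc R1 by 2 -> R1=(0,6,0,0) value=6
Op 6: inc R3 by 5 -> R3=(0,0,0,5) value=5
Op 7: inc R2 by 3 -> R2=(0,0,3,0) value=3

Answer: 5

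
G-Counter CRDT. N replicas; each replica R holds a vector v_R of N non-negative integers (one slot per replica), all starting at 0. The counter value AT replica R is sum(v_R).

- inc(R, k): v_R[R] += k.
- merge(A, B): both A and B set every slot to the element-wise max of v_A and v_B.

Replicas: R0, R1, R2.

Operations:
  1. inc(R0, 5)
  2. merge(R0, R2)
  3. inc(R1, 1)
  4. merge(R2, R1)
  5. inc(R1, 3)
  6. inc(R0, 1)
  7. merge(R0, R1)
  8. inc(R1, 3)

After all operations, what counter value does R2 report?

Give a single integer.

Op 1: inc R0 by 5 -> R0=(5,0,0) value=5
Op 2: merge R0<->R2 -> R0=(5,0,0) R2=(5,0,0)
Op 3: inc R1 by 1 -> R1=(0,1,0) value=1
Op 4: merge R2<->R1 -> R2=(5,1,0) R1=(5,1,0)
Op 5: inc R1 by 3 -> R1=(5,4,0) value=9
Op 6: inc R0 by 1 -> R0=(6,0,0) value=6
Op 7: merge R0<->R1 -> R0=(6,4,0) R1=(6,4,0)
Op 8: inc R1 by 3 -> R1=(6,7,0) value=13

Answer: 6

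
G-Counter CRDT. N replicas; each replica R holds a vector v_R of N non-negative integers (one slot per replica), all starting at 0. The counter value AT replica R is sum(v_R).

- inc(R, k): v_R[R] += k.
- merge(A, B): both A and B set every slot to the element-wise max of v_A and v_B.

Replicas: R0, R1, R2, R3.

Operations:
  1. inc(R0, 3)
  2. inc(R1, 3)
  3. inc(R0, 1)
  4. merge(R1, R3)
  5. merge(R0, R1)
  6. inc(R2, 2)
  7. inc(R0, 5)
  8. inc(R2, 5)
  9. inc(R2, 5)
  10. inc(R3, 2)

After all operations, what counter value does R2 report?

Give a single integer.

Op 1: inc R0 by 3 -> R0=(3,0,0,0) value=3
Op 2: inc R1 by 3 -> R1=(0,3,0,0) value=3
Op 3: inc R0 by 1 -> R0=(4,0,0,0) value=4
Op 4: merge R1<->R3 -> R1=(0,3,0,0) R3=(0,3,0,0)
Op 5: merge R0<->R1 -> R0=(4,3,0,0) R1=(4,3,0,0)
Op 6: inc R2 by 2 -> R2=(0,0,2,0) value=2
Op 7: inc R0 by 5 -> R0=(9,3,0,0) value=12
Op 8: inc R2 by 5 -> R2=(0,0,7,0) value=7
Op 9: inc R2 by 5 -> R2=(0,0,12,0) value=12
Op 10: inc R3 by 2 -> R3=(0,3,0,2) value=5

Answer: 12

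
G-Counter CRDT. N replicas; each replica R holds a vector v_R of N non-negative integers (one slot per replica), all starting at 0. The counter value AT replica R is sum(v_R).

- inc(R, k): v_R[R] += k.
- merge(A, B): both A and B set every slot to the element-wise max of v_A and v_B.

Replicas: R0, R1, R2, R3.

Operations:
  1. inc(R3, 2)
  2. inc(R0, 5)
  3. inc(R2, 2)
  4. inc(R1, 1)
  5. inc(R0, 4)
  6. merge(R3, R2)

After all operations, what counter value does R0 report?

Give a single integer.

Op 1: inc R3 by 2 -> R3=(0,0,0,2) value=2
Op 2: inc R0 by 5 -> R0=(5,0,0,0) value=5
Op 3: inc R2 by 2 -> R2=(0,0,2,0) value=2
Op 4: inc R1 by 1 -> R1=(0,1,0,0) value=1
Op 5: inc R0 by 4 -> R0=(9,0,0,0) value=9
Op 6: merge R3<->R2 -> R3=(0,0,2,2) R2=(0,0,2,2)

Answer: 9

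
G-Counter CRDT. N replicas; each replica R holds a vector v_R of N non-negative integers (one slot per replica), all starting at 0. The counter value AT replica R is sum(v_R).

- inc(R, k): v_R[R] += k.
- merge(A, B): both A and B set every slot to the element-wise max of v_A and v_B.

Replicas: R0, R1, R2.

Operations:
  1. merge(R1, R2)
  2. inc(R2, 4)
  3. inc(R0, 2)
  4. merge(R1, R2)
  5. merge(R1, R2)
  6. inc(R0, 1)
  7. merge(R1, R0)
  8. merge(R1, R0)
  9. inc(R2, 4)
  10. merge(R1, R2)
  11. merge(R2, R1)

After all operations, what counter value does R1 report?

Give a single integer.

Answer: 11

Derivation:
Op 1: merge R1<->R2 -> R1=(0,0,0) R2=(0,0,0)
Op 2: inc R2 by 4 -> R2=(0,0,4) value=4
Op 3: inc R0 by 2 -> R0=(2,0,0) value=2
Op 4: merge R1<->R2 -> R1=(0,0,4) R2=(0,0,4)
Op 5: merge R1<->R2 -> R1=(0,0,4) R2=(0,0,4)
Op 6: inc R0 by 1 -> R0=(3,0,0) value=3
Op 7: merge R1<->R0 -> R1=(3,0,4) R0=(3,0,4)
Op 8: merge R1<->R0 -> R1=(3,0,4) R0=(3,0,4)
Op 9: inc R2 by 4 -> R2=(0,0,8) value=8
Op 10: merge R1<->R2 -> R1=(3,0,8) R2=(3,0,8)
Op 11: merge R2<->R1 -> R2=(3,0,8) R1=(3,0,8)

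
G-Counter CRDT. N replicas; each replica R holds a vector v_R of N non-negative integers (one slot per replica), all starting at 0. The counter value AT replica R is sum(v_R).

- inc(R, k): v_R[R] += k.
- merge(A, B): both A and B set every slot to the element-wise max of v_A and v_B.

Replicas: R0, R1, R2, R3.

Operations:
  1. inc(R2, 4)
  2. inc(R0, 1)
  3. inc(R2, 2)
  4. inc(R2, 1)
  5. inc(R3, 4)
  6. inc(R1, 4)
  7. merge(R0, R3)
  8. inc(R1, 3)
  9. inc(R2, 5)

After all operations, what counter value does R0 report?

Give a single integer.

Answer: 5

Derivation:
Op 1: inc R2 by 4 -> R2=(0,0,4,0) value=4
Op 2: inc R0 by 1 -> R0=(1,0,0,0) value=1
Op 3: inc R2 by 2 -> R2=(0,0,6,0) value=6
Op 4: inc R2 by 1 -> R2=(0,0,7,0) value=7
Op 5: inc R3 by 4 -> R3=(0,0,0,4) value=4
Op 6: inc R1 by 4 -> R1=(0,4,0,0) value=4
Op 7: merge R0<->R3 -> R0=(1,0,0,4) R3=(1,0,0,4)
Op 8: inc R1 by 3 -> R1=(0,7,0,0) value=7
Op 9: inc R2 by 5 -> R2=(0,0,12,0) value=12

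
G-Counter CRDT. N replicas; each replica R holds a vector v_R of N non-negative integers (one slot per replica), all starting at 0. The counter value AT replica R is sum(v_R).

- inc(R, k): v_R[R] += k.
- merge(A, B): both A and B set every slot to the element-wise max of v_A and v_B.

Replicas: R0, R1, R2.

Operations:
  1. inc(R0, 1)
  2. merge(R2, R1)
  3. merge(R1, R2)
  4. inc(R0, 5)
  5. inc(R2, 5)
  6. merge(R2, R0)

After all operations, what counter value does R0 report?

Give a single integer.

Op 1: inc R0 by 1 -> R0=(1,0,0) value=1
Op 2: merge R2<->R1 -> R2=(0,0,0) R1=(0,0,0)
Op 3: merge R1<->R2 -> R1=(0,0,0) R2=(0,0,0)
Op 4: inc R0 by 5 -> R0=(6,0,0) value=6
Op 5: inc R2 by 5 -> R2=(0,0,5) value=5
Op 6: merge R2<->R0 -> R2=(6,0,5) R0=(6,0,5)

Answer: 11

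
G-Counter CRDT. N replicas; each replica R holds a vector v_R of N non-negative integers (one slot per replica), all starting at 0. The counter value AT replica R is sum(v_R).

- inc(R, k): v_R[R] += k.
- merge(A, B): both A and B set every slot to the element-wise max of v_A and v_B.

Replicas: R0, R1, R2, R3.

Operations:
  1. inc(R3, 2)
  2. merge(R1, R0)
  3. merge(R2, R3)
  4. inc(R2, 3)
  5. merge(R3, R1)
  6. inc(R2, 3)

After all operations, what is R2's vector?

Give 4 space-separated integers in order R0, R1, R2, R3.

Op 1: inc R3 by 2 -> R3=(0,0,0,2) value=2
Op 2: merge R1<->R0 -> R1=(0,0,0,0) R0=(0,0,0,0)
Op 3: merge R2<->R3 -> R2=(0,0,0,2) R3=(0,0,0,2)
Op 4: inc R2 by 3 -> R2=(0,0,3,2) value=5
Op 5: merge R3<->R1 -> R3=(0,0,0,2) R1=(0,0,0,2)
Op 6: inc R2 by 3 -> R2=(0,0,6,2) value=8

Answer: 0 0 6 2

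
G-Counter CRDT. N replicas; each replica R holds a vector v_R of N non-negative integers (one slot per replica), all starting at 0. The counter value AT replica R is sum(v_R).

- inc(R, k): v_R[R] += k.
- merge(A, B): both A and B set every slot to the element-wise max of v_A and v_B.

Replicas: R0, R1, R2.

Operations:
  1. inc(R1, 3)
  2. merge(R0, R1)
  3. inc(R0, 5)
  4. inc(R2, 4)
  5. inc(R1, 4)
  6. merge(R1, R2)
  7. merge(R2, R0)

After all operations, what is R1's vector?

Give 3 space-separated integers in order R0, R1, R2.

Op 1: inc R1 by 3 -> R1=(0,3,0) value=3
Op 2: merge R0<->R1 -> R0=(0,3,0) R1=(0,3,0)
Op 3: inc R0 by 5 -> R0=(5,3,0) value=8
Op 4: inc R2 by 4 -> R2=(0,0,4) value=4
Op 5: inc R1 by 4 -> R1=(0,7,0) value=7
Op 6: merge R1<->R2 -> R1=(0,7,4) R2=(0,7,4)
Op 7: merge R2<->R0 -> R2=(5,7,4) R0=(5,7,4)

Answer: 0 7 4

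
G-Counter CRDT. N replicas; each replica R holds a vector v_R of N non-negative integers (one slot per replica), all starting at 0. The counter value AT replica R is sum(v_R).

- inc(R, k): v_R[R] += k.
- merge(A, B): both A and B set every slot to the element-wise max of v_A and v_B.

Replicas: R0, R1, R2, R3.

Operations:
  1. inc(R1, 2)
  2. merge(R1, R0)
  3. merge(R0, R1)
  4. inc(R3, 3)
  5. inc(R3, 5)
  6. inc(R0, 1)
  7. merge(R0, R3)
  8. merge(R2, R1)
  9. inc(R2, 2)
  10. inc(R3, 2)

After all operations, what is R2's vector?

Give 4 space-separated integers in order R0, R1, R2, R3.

Answer: 0 2 2 0

Derivation:
Op 1: inc R1 by 2 -> R1=(0,2,0,0) value=2
Op 2: merge R1<->R0 -> R1=(0,2,0,0) R0=(0,2,0,0)
Op 3: merge R0<->R1 -> R0=(0,2,0,0) R1=(0,2,0,0)
Op 4: inc R3 by 3 -> R3=(0,0,0,3) value=3
Op 5: inc R3 by 5 -> R3=(0,0,0,8) value=8
Op 6: inc R0 by 1 -> R0=(1,2,0,0) value=3
Op 7: merge R0<->R3 -> R0=(1,2,0,8) R3=(1,2,0,8)
Op 8: merge R2<->R1 -> R2=(0,2,0,0) R1=(0,2,0,0)
Op 9: inc R2 by 2 -> R2=(0,2,2,0) value=4
Op 10: inc R3 by 2 -> R3=(1,2,0,10) value=13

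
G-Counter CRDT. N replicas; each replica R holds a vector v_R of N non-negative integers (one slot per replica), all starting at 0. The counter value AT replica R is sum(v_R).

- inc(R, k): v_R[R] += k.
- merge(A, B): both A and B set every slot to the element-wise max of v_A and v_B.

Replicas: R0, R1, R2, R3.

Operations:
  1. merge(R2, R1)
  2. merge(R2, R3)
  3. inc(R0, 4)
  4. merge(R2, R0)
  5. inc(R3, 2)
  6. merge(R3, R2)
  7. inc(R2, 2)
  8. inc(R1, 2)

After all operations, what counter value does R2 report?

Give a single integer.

Op 1: merge R2<->R1 -> R2=(0,0,0,0) R1=(0,0,0,0)
Op 2: merge R2<->R3 -> R2=(0,0,0,0) R3=(0,0,0,0)
Op 3: inc R0 by 4 -> R0=(4,0,0,0) value=4
Op 4: merge R2<->R0 -> R2=(4,0,0,0) R0=(4,0,0,0)
Op 5: inc R3 by 2 -> R3=(0,0,0,2) value=2
Op 6: merge R3<->R2 -> R3=(4,0,0,2) R2=(4,0,0,2)
Op 7: inc R2 by 2 -> R2=(4,0,2,2) value=8
Op 8: inc R1 by 2 -> R1=(0,2,0,0) value=2

Answer: 8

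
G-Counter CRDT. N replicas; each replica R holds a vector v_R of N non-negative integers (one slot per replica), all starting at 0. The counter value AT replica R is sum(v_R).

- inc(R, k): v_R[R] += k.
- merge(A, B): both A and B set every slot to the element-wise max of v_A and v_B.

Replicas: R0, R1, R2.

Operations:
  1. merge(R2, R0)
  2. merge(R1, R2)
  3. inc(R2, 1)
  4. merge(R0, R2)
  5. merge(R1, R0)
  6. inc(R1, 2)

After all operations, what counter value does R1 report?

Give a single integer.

Op 1: merge R2<->R0 -> R2=(0,0,0) R0=(0,0,0)
Op 2: merge R1<->R2 -> R1=(0,0,0) R2=(0,0,0)
Op 3: inc R2 by 1 -> R2=(0,0,1) value=1
Op 4: merge R0<->R2 -> R0=(0,0,1) R2=(0,0,1)
Op 5: merge R1<->R0 -> R1=(0,0,1) R0=(0,0,1)
Op 6: inc R1 by 2 -> R1=(0,2,1) value=3

Answer: 3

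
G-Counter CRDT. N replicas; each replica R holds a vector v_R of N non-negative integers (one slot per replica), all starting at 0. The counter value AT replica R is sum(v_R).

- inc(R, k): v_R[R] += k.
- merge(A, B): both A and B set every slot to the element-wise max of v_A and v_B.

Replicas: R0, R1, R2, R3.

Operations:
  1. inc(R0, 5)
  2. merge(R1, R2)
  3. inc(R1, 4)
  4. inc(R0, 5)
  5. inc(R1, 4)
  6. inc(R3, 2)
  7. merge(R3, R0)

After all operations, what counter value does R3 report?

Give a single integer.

Op 1: inc R0 by 5 -> R0=(5,0,0,0) value=5
Op 2: merge R1<->R2 -> R1=(0,0,0,0) R2=(0,0,0,0)
Op 3: inc R1 by 4 -> R1=(0,4,0,0) value=4
Op 4: inc R0 by 5 -> R0=(10,0,0,0) value=10
Op 5: inc R1 by 4 -> R1=(0,8,0,0) value=8
Op 6: inc R3 by 2 -> R3=(0,0,0,2) value=2
Op 7: merge R3<->R0 -> R3=(10,0,0,2) R0=(10,0,0,2)

Answer: 12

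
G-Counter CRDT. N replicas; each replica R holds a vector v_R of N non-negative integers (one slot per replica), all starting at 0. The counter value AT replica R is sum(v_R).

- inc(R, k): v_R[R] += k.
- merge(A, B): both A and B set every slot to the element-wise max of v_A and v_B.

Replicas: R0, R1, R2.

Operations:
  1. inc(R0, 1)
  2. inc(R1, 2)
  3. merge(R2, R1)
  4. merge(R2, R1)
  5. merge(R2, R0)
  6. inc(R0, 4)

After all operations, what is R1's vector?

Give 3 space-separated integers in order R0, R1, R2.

Op 1: inc R0 by 1 -> R0=(1,0,0) value=1
Op 2: inc R1 by 2 -> R1=(0,2,0) value=2
Op 3: merge R2<->R1 -> R2=(0,2,0) R1=(0,2,0)
Op 4: merge R2<->R1 -> R2=(0,2,0) R1=(0,2,0)
Op 5: merge R2<->R0 -> R2=(1,2,0) R0=(1,2,0)
Op 6: inc R0 by 4 -> R0=(5,2,0) value=7

Answer: 0 2 0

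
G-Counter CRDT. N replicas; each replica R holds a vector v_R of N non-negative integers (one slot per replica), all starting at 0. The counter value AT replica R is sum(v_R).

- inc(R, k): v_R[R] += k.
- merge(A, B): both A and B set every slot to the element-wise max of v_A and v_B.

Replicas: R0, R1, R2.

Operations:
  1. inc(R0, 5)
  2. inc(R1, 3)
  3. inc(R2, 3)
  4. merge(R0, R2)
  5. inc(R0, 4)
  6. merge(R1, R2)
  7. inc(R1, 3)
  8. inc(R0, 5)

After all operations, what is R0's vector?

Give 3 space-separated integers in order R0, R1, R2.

Answer: 14 0 3

Derivation:
Op 1: inc R0 by 5 -> R0=(5,0,0) value=5
Op 2: inc R1 by 3 -> R1=(0,3,0) value=3
Op 3: inc R2 by 3 -> R2=(0,0,3) value=3
Op 4: merge R0<->R2 -> R0=(5,0,3) R2=(5,0,3)
Op 5: inc R0 by 4 -> R0=(9,0,3) value=12
Op 6: merge R1<->R2 -> R1=(5,3,3) R2=(5,3,3)
Op 7: inc R1 by 3 -> R1=(5,6,3) value=14
Op 8: inc R0 by 5 -> R0=(14,0,3) value=17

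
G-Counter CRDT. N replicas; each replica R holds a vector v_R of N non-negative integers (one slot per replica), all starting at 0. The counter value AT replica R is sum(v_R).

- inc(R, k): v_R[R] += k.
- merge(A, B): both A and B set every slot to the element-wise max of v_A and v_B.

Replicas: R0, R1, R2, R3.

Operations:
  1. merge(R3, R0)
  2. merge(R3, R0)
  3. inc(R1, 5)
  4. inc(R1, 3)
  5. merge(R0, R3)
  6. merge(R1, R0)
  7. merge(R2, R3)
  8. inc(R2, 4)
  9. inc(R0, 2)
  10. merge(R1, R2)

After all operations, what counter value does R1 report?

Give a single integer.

Op 1: merge R3<->R0 -> R3=(0,0,0,0) R0=(0,0,0,0)
Op 2: merge R3<->R0 -> R3=(0,0,0,0) R0=(0,0,0,0)
Op 3: inc R1 by 5 -> R1=(0,5,0,0) value=5
Op 4: inc R1 by 3 -> R1=(0,8,0,0) value=8
Op 5: merge R0<->R3 -> R0=(0,0,0,0) R3=(0,0,0,0)
Op 6: merge R1<->R0 -> R1=(0,8,0,0) R0=(0,8,0,0)
Op 7: merge R2<->R3 -> R2=(0,0,0,0) R3=(0,0,0,0)
Op 8: inc R2 by 4 -> R2=(0,0,4,0) value=4
Op 9: inc R0 by 2 -> R0=(2,8,0,0) value=10
Op 10: merge R1<->R2 -> R1=(0,8,4,0) R2=(0,8,4,0)

Answer: 12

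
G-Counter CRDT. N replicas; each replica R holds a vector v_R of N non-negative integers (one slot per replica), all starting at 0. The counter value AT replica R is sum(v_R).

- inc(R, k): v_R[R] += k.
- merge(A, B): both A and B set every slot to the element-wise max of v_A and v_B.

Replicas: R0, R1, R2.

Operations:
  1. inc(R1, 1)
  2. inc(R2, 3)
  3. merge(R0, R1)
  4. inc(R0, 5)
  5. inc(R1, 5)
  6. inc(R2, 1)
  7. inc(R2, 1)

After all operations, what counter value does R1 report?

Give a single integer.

Answer: 6

Derivation:
Op 1: inc R1 by 1 -> R1=(0,1,0) value=1
Op 2: inc R2 by 3 -> R2=(0,0,3) value=3
Op 3: merge R0<->R1 -> R0=(0,1,0) R1=(0,1,0)
Op 4: inc R0 by 5 -> R0=(5,1,0) value=6
Op 5: inc R1 by 5 -> R1=(0,6,0) value=6
Op 6: inc R2 by 1 -> R2=(0,0,4) value=4
Op 7: inc R2 by 1 -> R2=(0,0,5) value=5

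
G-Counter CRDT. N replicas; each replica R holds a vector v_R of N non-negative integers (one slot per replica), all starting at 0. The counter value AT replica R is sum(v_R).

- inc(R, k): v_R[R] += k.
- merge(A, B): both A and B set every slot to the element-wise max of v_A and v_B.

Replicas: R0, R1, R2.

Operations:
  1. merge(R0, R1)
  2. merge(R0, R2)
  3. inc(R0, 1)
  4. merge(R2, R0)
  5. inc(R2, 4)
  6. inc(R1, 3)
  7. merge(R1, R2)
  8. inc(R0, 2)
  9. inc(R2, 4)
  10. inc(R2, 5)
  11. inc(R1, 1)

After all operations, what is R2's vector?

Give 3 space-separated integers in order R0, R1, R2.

Answer: 1 3 13

Derivation:
Op 1: merge R0<->R1 -> R0=(0,0,0) R1=(0,0,0)
Op 2: merge R0<->R2 -> R0=(0,0,0) R2=(0,0,0)
Op 3: inc R0 by 1 -> R0=(1,0,0) value=1
Op 4: merge R2<->R0 -> R2=(1,0,0) R0=(1,0,0)
Op 5: inc R2 by 4 -> R2=(1,0,4) value=5
Op 6: inc R1 by 3 -> R1=(0,3,0) value=3
Op 7: merge R1<->R2 -> R1=(1,3,4) R2=(1,3,4)
Op 8: inc R0 by 2 -> R0=(3,0,0) value=3
Op 9: inc R2 by 4 -> R2=(1,3,8) value=12
Op 10: inc R2 by 5 -> R2=(1,3,13) value=17
Op 11: inc R1 by 1 -> R1=(1,4,4) value=9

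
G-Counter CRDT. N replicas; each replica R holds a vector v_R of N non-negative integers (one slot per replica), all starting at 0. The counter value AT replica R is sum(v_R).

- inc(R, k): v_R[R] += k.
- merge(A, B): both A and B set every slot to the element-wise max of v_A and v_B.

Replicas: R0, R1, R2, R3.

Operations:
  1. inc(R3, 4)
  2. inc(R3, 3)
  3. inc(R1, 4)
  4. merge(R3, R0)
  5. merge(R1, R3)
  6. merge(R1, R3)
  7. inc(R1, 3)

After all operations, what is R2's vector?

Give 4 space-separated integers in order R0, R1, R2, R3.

Answer: 0 0 0 0

Derivation:
Op 1: inc R3 by 4 -> R3=(0,0,0,4) value=4
Op 2: inc R3 by 3 -> R3=(0,0,0,7) value=7
Op 3: inc R1 by 4 -> R1=(0,4,0,0) value=4
Op 4: merge R3<->R0 -> R3=(0,0,0,7) R0=(0,0,0,7)
Op 5: merge R1<->R3 -> R1=(0,4,0,7) R3=(0,4,0,7)
Op 6: merge R1<->R3 -> R1=(0,4,0,7) R3=(0,4,0,7)
Op 7: inc R1 by 3 -> R1=(0,7,0,7) value=14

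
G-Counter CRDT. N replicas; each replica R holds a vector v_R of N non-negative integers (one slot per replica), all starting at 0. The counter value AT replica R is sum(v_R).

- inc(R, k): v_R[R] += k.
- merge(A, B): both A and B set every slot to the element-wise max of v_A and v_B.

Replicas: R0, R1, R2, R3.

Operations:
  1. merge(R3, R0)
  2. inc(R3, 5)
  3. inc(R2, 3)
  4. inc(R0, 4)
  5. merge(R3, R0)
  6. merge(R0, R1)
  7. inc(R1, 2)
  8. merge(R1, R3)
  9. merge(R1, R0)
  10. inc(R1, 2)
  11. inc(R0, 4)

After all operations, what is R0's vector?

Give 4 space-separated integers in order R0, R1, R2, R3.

Answer: 8 2 0 5

Derivation:
Op 1: merge R3<->R0 -> R3=(0,0,0,0) R0=(0,0,0,0)
Op 2: inc R3 by 5 -> R3=(0,0,0,5) value=5
Op 3: inc R2 by 3 -> R2=(0,0,3,0) value=3
Op 4: inc R0 by 4 -> R0=(4,0,0,0) value=4
Op 5: merge R3<->R0 -> R3=(4,0,0,5) R0=(4,0,0,5)
Op 6: merge R0<->R1 -> R0=(4,0,0,5) R1=(4,0,0,5)
Op 7: inc R1 by 2 -> R1=(4,2,0,5) value=11
Op 8: merge R1<->R3 -> R1=(4,2,0,5) R3=(4,2,0,5)
Op 9: merge R1<->R0 -> R1=(4,2,0,5) R0=(4,2,0,5)
Op 10: inc R1 by 2 -> R1=(4,4,0,5) value=13
Op 11: inc R0 by 4 -> R0=(8,2,0,5) value=15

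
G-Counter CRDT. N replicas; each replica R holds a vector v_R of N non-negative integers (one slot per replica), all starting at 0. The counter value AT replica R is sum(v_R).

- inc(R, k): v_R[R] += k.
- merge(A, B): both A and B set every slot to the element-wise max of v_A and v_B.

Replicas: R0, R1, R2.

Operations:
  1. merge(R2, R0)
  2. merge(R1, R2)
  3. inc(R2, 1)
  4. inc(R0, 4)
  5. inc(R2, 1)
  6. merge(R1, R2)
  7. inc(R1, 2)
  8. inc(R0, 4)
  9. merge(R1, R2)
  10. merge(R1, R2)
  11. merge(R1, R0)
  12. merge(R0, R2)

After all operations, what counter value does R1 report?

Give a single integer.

Op 1: merge R2<->R0 -> R2=(0,0,0) R0=(0,0,0)
Op 2: merge R1<->R2 -> R1=(0,0,0) R2=(0,0,0)
Op 3: inc R2 by 1 -> R2=(0,0,1) value=1
Op 4: inc R0 by 4 -> R0=(4,0,0) value=4
Op 5: inc R2 by 1 -> R2=(0,0,2) value=2
Op 6: merge R1<->R2 -> R1=(0,0,2) R2=(0,0,2)
Op 7: inc R1 by 2 -> R1=(0,2,2) value=4
Op 8: inc R0 by 4 -> R0=(8,0,0) value=8
Op 9: merge R1<->R2 -> R1=(0,2,2) R2=(0,2,2)
Op 10: merge R1<->R2 -> R1=(0,2,2) R2=(0,2,2)
Op 11: merge R1<->R0 -> R1=(8,2,2) R0=(8,2,2)
Op 12: merge R0<->R2 -> R0=(8,2,2) R2=(8,2,2)

Answer: 12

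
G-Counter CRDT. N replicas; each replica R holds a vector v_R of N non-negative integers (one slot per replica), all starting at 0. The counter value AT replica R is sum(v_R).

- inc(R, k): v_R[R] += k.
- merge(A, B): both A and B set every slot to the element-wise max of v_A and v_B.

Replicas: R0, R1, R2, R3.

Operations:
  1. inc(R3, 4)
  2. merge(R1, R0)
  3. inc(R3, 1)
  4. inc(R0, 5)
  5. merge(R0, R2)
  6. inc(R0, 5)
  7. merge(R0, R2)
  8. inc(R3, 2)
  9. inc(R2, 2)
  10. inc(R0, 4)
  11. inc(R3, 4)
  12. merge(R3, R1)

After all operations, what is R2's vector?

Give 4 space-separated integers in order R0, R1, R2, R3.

Answer: 10 0 2 0

Derivation:
Op 1: inc R3 by 4 -> R3=(0,0,0,4) value=4
Op 2: merge R1<->R0 -> R1=(0,0,0,0) R0=(0,0,0,0)
Op 3: inc R3 by 1 -> R3=(0,0,0,5) value=5
Op 4: inc R0 by 5 -> R0=(5,0,0,0) value=5
Op 5: merge R0<->R2 -> R0=(5,0,0,0) R2=(5,0,0,0)
Op 6: inc R0 by 5 -> R0=(10,0,0,0) value=10
Op 7: merge R0<->R2 -> R0=(10,0,0,0) R2=(10,0,0,0)
Op 8: inc R3 by 2 -> R3=(0,0,0,7) value=7
Op 9: inc R2 by 2 -> R2=(10,0,2,0) value=12
Op 10: inc R0 by 4 -> R0=(14,0,0,0) value=14
Op 11: inc R3 by 4 -> R3=(0,0,0,11) value=11
Op 12: merge R3<->R1 -> R3=(0,0,0,11) R1=(0,0,0,11)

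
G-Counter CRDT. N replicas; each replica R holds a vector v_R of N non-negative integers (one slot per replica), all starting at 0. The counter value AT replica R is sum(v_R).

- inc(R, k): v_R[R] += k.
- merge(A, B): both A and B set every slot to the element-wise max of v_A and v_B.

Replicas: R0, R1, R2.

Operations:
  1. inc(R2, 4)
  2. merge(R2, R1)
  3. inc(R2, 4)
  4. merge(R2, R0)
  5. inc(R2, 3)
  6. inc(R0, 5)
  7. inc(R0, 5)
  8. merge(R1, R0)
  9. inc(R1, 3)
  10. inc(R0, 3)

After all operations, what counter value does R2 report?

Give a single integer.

Answer: 11

Derivation:
Op 1: inc R2 by 4 -> R2=(0,0,4) value=4
Op 2: merge R2<->R1 -> R2=(0,0,4) R1=(0,0,4)
Op 3: inc R2 by 4 -> R2=(0,0,8) value=8
Op 4: merge R2<->R0 -> R2=(0,0,8) R0=(0,0,8)
Op 5: inc R2 by 3 -> R2=(0,0,11) value=11
Op 6: inc R0 by 5 -> R0=(5,0,8) value=13
Op 7: inc R0 by 5 -> R0=(10,0,8) value=18
Op 8: merge R1<->R0 -> R1=(10,0,8) R0=(10,0,8)
Op 9: inc R1 by 3 -> R1=(10,3,8) value=21
Op 10: inc R0 by 3 -> R0=(13,0,8) value=21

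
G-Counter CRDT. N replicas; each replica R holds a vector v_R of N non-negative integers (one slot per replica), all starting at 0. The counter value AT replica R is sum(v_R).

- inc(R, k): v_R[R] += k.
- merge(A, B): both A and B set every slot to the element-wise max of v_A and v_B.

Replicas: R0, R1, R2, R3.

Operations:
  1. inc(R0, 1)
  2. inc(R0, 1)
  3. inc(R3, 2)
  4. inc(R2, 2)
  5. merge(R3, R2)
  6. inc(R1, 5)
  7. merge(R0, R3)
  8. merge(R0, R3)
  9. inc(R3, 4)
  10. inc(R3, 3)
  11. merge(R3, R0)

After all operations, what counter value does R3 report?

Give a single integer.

Answer: 13

Derivation:
Op 1: inc R0 by 1 -> R0=(1,0,0,0) value=1
Op 2: inc R0 by 1 -> R0=(2,0,0,0) value=2
Op 3: inc R3 by 2 -> R3=(0,0,0,2) value=2
Op 4: inc R2 by 2 -> R2=(0,0,2,0) value=2
Op 5: merge R3<->R2 -> R3=(0,0,2,2) R2=(0,0,2,2)
Op 6: inc R1 by 5 -> R1=(0,5,0,0) value=5
Op 7: merge R0<->R3 -> R0=(2,0,2,2) R3=(2,0,2,2)
Op 8: merge R0<->R3 -> R0=(2,0,2,2) R3=(2,0,2,2)
Op 9: inc R3 by 4 -> R3=(2,0,2,6) value=10
Op 10: inc R3 by 3 -> R3=(2,0,2,9) value=13
Op 11: merge R3<->R0 -> R3=(2,0,2,9) R0=(2,0,2,9)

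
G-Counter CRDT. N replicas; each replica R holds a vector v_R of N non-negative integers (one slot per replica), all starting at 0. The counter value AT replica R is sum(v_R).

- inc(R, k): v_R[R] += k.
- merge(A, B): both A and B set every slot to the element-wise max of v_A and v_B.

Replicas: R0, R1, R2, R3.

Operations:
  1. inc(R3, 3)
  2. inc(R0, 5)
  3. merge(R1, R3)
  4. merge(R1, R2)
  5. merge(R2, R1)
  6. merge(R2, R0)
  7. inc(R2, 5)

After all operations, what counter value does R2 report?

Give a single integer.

Answer: 13

Derivation:
Op 1: inc R3 by 3 -> R3=(0,0,0,3) value=3
Op 2: inc R0 by 5 -> R0=(5,0,0,0) value=5
Op 3: merge R1<->R3 -> R1=(0,0,0,3) R3=(0,0,0,3)
Op 4: merge R1<->R2 -> R1=(0,0,0,3) R2=(0,0,0,3)
Op 5: merge R2<->R1 -> R2=(0,0,0,3) R1=(0,0,0,3)
Op 6: merge R2<->R0 -> R2=(5,0,0,3) R0=(5,0,0,3)
Op 7: inc R2 by 5 -> R2=(5,0,5,3) value=13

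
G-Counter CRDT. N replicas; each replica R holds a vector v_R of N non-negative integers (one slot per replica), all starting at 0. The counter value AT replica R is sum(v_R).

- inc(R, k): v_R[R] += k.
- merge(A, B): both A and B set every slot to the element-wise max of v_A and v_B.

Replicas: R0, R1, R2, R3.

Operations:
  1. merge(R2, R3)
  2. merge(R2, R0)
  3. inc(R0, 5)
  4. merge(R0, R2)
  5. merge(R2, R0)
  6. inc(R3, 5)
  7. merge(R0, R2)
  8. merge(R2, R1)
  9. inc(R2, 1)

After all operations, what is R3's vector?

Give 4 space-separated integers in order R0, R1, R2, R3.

Answer: 0 0 0 5

Derivation:
Op 1: merge R2<->R3 -> R2=(0,0,0,0) R3=(0,0,0,0)
Op 2: merge R2<->R0 -> R2=(0,0,0,0) R0=(0,0,0,0)
Op 3: inc R0 by 5 -> R0=(5,0,0,0) value=5
Op 4: merge R0<->R2 -> R0=(5,0,0,0) R2=(5,0,0,0)
Op 5: merge R2<->R0 -> R2=(5,0,0,0) R0=(5,0,0,0)
Op 6: inc R3 by 5 -> R3=(0,0,0,5) value=5
Op 7: merge R0<->R2 -> R0=(5,0,0,0) R2=(5,0,0,0)
Op 8: merge R2<->R1 -> R2=(5,0,0,0) R1=(5,0,0,0)
Op 9: inc R2 by 1 -> R2=(5,0,1,0) value=6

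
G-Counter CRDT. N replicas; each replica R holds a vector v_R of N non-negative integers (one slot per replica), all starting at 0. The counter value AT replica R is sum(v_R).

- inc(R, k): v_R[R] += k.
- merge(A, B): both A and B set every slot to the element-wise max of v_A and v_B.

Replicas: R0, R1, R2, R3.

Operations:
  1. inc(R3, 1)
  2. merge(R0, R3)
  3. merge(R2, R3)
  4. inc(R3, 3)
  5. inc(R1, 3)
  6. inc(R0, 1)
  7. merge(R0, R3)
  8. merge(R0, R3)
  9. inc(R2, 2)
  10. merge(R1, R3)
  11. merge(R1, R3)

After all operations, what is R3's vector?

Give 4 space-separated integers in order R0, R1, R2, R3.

Op 1: inc R3 by 1 -> R3=(0,0,0,1) value=1
Op 2: merge R0<->R3 -> R0=(0,0,0,1) R3=(0,0,0,1)
Op 3: merge R2<->R3 -> R2=(0,0,0,1) R3=(0,0,0,1)
Op 4: inc R3 by 3 -> R3=(0,0,0,4) value=4
Op 5: inc R1 by 3 -> R1=(0,3,0,0) value=3
Op 6: inc R0 by 1 -> R0=(1,0,0,1) value=2
Op 7: merge R0<->R3 -> R0=(1,0,0,4) R3=(1,0,0,4)
Op 8: merge R0<->R3 -> R0=(1,0,0,4) R3=(1,0,0,4)
Op 9: inc R2 by 2 -> R2=(0,0,2,1) value=3
Op 10: merge R1<->R3 -> R1=(1,3,0,4) R3=(1,3,0,4)
Op 11: merge R1<->R3 -> R1=(1,3,0,4) R3=(1,3,0,4)

Answer: 1 3 0 4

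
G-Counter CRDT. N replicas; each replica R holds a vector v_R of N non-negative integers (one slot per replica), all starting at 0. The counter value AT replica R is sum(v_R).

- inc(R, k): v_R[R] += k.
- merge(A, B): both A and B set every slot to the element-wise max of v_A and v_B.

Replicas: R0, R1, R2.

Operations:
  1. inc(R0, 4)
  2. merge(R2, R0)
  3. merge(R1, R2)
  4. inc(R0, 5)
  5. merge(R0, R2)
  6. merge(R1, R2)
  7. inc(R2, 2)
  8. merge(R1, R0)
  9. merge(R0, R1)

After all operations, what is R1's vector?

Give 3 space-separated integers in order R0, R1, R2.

Answer: 9 0 0

Derivation:
Op 1: inc R0 by 4 -> R0=(4,0,0) value=4
Op 2: merge R2<->R0 -> R2=(4,0,0) R0=(4,0,0)
Op 3: merge R1<->R2 -> R1=(4,0,0) R2=(4,0,0)
Op 4: inc R0 by 5 -> R0=(9,0,0) value=9
Op 5: merge R0<->R2 -> R0=(9,0,0) R2=(9,0,0)
Op 6: merge R1<->R2 -> R1=(9,0,0) R2=(9,0,0)
Op 7: inc R2 by 2 -> R2=(9,0,2) value=11
Op 8: merge R1<->R0 -> R1=(9,0,0) R0=(9,0,0)
Op 9: merge R0<->R1 -> R0=(9,0,0) R1=(9,0,0)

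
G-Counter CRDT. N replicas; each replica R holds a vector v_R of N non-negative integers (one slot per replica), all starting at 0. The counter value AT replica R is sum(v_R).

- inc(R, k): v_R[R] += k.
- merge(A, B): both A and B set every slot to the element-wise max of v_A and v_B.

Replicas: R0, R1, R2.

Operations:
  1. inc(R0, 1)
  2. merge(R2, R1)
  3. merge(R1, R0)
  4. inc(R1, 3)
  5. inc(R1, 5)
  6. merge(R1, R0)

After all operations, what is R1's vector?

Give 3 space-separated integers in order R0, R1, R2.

Op 1: inc R0 by 1 -> R0=(1,0,0) value=1
Op 2: merge R2<->R1 -> R2=(0,0,0) R1=(0,0,0)
Op 3: merge R1<->R0 -> R1=(1,0,0) R0=(1,0,0)
Op 4: inc R1 by 3 -> R1=(1,3,0) value=4
Op 5: inc R1 by 5 -> R1=(1,8,0) value=9
Op 6: merge R1<->R0 -> R1=(1,8,0) R0=(1,8,0)

Answer: 1 8 0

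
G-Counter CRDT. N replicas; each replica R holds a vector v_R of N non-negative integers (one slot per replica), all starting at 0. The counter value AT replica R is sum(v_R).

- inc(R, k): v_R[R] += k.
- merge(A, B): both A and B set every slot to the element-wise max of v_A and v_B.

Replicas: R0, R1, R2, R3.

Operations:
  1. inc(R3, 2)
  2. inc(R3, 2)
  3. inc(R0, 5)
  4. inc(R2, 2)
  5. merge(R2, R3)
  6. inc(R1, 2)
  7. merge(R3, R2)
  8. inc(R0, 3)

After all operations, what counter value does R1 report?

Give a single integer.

Op 1: inc R3 by 2 -> R3=(0,0,0,2) value=2
Op 2: inc R3 by 2 -> R3=(0,0,0,4) value=4
Op 3: inc R0 by 5 -> R0=(5,0,0,0) value=5
Op 4: inc R2 by 2 -> R2=(0,0,2,0) value=2
Op 5: merge R2<->R3 -> R2=(0,0,2,4) R3=(0,0,2,4)
Op 6: inc R1 by 2 -> R1=(0,2,0,0) value=2
Op 7: merge R3<->R2 -> R3=(0,0,2,4) R2=(0,0,2,4)
Op 8: inc R0 by 3 -> R0=(8,0,0,0) value=8

Answer: 2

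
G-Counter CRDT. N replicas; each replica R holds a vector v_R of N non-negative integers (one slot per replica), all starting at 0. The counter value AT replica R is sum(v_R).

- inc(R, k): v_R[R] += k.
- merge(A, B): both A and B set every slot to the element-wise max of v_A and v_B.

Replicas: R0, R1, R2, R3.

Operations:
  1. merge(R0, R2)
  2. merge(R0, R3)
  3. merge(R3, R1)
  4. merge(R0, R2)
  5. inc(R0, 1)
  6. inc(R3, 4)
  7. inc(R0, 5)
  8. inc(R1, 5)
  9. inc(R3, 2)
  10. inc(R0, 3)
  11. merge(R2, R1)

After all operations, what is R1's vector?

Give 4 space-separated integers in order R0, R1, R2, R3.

Answer: 0 5 0 0

Derivation:
Op 1: merge R0<->R2 -> R0=(0,0,0,0) R2=(0,0,0,0)
Op 2: merge R0<->R3 -> R0=(0,0,0,0) R3=(0,0,0,0)
Op 3: merge R3<->R1 -> R3=(0,0,0,0) R1=(0,0,0,0)
Op 4: merge R0<->R2 -> R0=(0,0,0,0) R2=(0,0,0,0)
Op 5: inc R0 by 1 -> R0=(1,0,0,0) value=1
Op 6: inc R3 by 4 -> R3=(0,0,0,4) value=4
Op 7: inc R0 by 5 -> R0=(6,0,0,0) value=6
Op 8: inc R1 by 5 -> R1=(0,5,0,0) value=5
Op 9: inc R3 by 2 -> R3=(0,0,0,6) value=6
Op 10: inc R0 by 3 -> R0=(9,0,0,0) value=9
Op 11: merge R2<->R1 -> R2=(0,5,0,0) R1=(0,5,0,0)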